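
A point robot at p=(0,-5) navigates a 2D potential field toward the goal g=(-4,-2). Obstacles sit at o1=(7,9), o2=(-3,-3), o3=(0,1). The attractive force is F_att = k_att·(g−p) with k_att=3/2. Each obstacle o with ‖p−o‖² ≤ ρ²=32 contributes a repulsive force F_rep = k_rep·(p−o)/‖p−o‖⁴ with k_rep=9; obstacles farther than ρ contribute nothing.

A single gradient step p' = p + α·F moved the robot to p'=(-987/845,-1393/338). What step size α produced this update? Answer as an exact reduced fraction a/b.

α = 1/5

F_att = 3/2·(g−p) = 3/2·(-4,3) = (-6.0000,4.5000)
o1: d²=245 > ρ²=32 → inactive
o2: d²=13 ≤ ρ²=32; F_rep = 9·(3,-2)/13² = (0.1598,-0.1065)
o3: d²=36 > ρ²=32 → inactive
F = F_att + ΣF_rep = (-5.8402,4.3935)
Δp = p'−p = (-1.1680,0.8787); α = Δx/Fx = (-987/845) / (-987/169) = 1/5
check: Δy/Fy = (297/338) / (1485/338) = 1/5 ✓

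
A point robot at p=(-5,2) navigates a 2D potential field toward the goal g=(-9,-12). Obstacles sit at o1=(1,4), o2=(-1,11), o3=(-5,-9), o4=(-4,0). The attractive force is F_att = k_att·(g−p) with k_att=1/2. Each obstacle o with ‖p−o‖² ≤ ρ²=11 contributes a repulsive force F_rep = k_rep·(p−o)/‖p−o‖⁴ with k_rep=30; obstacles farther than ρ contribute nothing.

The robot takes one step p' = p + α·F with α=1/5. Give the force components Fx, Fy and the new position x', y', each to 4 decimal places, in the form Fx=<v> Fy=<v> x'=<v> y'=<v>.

F_att = 1/2·(g−p) = 1/2·(-4,-14) = (-2.0000,-7.0000)
o1: d²=40 > ρ²=11 → inactive
o2: d²=97 > ρ²=11 → inactive
o3: d²=121 > ρ²=11 → inactive
o4: d²=5 ≤ ρ²=11; F_rep = 30·(-1,2)/5² = (-1.2000,2.4000)
F = F_att + ΣF_rep = (-3.2000,-4.6000)
p' = p + 1/5·F = (-5.6400,1.0800)

Fx=-3.2000 Fy=-4.6000 x'=-5.6400 y'=1.0800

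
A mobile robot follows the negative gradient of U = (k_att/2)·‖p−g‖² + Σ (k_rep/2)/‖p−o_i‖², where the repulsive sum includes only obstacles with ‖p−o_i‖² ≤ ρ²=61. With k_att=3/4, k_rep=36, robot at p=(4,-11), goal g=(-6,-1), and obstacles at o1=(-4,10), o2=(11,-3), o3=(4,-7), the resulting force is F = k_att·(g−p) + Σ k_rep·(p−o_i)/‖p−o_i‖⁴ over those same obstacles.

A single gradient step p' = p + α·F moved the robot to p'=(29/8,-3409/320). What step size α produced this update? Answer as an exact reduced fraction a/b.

F_att = 3/4·(g−p) = 3/4·(-10,10) = (-7.5000,7.5000)
o1: d²=505 > ρ²=61 → inactive
o2: d²=113 > ρ²=61 → inactive
o3: d²=16 ≤ ρ²=61; F_rep = 36·(0,-4)/16² = (0.0000,-0.5625)
F = F_att + ΣF_rep = (-7.5000,6.9375)
Δp = p'−p = (-0.3750,0.3469); α = Δx/Fx = (-3/8) / (-15/2) = 1/20
check: Δy/Fy = (111/320) / (111/16) = 1/20 ✓

α = 1/20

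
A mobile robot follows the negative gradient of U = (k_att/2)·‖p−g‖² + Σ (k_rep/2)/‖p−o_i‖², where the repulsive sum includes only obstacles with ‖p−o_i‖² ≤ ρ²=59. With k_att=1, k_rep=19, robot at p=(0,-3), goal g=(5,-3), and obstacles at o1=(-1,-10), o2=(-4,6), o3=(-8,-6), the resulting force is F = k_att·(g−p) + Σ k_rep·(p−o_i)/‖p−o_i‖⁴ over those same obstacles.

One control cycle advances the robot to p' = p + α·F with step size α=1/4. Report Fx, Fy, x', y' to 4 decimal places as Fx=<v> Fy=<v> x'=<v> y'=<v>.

Fx=5.0076 Fy=0.0532 x'=1.2519 y'=-2.9867

F_att = 1·(g−p) = 1·(5,0) = (5.0000,0.0000)
o1: d²=50 ≤ ρ²=59; F_rep = 19·(1,7)/50² = (0.0076,0.0532)
o2: d²=97 > ρ²=59 → inactive
o3: d²=73 > ρ²=59 → inactive
F = F_att + ΣF_rep = (5.0076,0.0532)
p' = p + 1/4·F = (1.2519,-2.9867)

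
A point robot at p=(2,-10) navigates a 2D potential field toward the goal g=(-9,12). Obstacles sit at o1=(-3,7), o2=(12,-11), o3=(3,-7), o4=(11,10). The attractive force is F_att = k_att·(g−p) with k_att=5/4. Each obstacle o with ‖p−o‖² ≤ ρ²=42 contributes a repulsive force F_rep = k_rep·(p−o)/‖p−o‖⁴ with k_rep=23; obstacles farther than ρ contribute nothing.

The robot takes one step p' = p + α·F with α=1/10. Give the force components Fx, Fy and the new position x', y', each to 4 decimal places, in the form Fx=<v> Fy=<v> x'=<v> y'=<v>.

Fx=-13.9800 Fy=26.8100 x'=0.6020 y'=-7.3190

F_att = 5/4·(g−p) = 5/4·(-11,22) = (-13.7500,27.5000)
o1: d²=314 > ρ²=42 → inactive
o2: d²=101 > ρ²=42 → inactive
o3: d²=10 ≤ ρ²=42; F_rep = 23·(-1,-3)/10² = (-0.2300,-0.6900)
o4: d²=481 > ρ²=42 → inactive
F = F_att + ΣF_rep = (-13.9800,26.8100)
p' = p + 1/10·F = (0.6020,-7.3190)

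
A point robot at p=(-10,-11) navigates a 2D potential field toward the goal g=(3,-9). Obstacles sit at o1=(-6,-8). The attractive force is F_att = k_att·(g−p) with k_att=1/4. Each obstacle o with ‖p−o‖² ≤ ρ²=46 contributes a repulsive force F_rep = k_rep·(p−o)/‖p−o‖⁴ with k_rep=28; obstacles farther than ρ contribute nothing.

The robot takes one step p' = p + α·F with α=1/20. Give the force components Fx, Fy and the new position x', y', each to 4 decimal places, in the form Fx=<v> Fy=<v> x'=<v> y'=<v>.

Fx=3.0708 Fy=0.3656 x'=-9.8465 y'=-10.9817

F_att = 1/4·(g−p) = 1/4·(13,2) = (3.2500,0.5000)
o1: d²=25 ≤ ρ²=46; F_rep = 28·(-4,-3)/25² = (-0.1792,-0.1344)
F = F_att + ΣF_rep = (3.0708,0.3656)
p' = p + 1/20·F = (-9.8465,-10.9817)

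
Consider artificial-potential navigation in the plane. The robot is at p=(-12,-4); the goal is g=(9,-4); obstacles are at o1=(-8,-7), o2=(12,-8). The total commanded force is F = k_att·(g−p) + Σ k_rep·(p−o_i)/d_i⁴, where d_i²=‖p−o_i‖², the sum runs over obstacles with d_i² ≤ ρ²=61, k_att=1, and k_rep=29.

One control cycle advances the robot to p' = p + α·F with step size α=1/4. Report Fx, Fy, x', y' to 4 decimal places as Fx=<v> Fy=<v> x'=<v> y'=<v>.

F_att = 1·(g−p) = 1·(21,0) = (21.0000,0.0000)
o1: d²=25 ≤ ρ²=61; F_rep = 29·(-4,3)/25² = (-0.1856,0.1392)
o2: d²=592 > ρ²=61 → inactive
F = F_att + ΣF_rep = (20.8144,0.1392)
p' = p + 1/4·F = (-6.7964,-3.9652)

Fx=20.8144 Fy=0.1392 x'=-6.7964 y'=-3.9652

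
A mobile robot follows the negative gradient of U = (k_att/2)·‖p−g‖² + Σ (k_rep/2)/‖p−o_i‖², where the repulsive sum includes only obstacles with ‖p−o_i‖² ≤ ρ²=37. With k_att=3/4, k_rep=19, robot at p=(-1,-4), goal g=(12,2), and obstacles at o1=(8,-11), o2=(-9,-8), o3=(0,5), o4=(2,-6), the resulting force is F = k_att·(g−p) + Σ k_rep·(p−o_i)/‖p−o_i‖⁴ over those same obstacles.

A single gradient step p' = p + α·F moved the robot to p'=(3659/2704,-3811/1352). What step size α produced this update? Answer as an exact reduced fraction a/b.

α = 1/4

F_att = 3/4·(g−p) = 3/4·(13,6) = (9.7500,4.5000)
o1: d²=130 > ρ²=37 → inactive
o2: d²=80 > ρ²=37 → inactive
o3: d²=82 > ρ²=37 → inactive
o4: d²=13 ≤ ρ²=37; F_rep = 19·(-3,2)/13² = (-0.3373,0.2249)
F = F_att + ΣF_rep = (9.4127,4.7249)
Δp = p'−p = (2.3532,1.1812); α = Δx/Fx = (6363/2704) / (6363/676) = 1/4
check: Δy/Fy = (1597/1352) / (1597/338) = 1/4 ✓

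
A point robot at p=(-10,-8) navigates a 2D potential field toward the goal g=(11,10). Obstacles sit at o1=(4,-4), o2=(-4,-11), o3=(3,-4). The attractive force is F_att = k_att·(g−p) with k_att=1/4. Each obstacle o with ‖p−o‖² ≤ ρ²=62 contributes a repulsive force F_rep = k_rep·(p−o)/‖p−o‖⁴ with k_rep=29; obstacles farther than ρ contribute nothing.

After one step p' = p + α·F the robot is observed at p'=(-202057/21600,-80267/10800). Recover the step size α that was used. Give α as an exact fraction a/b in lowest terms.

F_att = 1/4·(g−p) = 1/4·(21,18) = (5.2500,4.5000)
o1: d²=212 > ρ²=62 → inactive
o2: d²=45 ≤ ρ²=62; F_rep = 29·(-6,3)/45² = (-0.0859,0.0430)
o3: d²=185 > ρ²=62 → inactive
F = F_att + ΣF_rep = (5.1641,4.5430)
Δp = p'−p = (0.6455,0.5679); α = Δx/Fx = (13943/21600) / (13943/2700) = 1/8
check: Δy/Fy = (6133/10800) / (6133/1350) = 1/8 ✓

α = 1/8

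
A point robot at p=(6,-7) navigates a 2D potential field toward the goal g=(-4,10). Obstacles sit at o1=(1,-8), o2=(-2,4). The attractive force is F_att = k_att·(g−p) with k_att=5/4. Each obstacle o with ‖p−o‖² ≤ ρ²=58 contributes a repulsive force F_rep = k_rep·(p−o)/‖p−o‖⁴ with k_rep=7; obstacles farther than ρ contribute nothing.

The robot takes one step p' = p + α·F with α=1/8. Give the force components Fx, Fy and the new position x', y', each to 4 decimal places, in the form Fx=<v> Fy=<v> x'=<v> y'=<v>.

Fx=-12.4482 Fy=21.2604 x'=4.4440 y'=-4.3425

F_att = 5/4·(g−p) = 5/4·(-10,17) = (-12.5000,21.2500)
o1: d²=26 ≤ ρ²=58; F_rep = 7·(5,1)/26² = (0.0518,0.0104)
o2: d²=185 > ρ²=58 → inactive
F = F_att + ΣF_rep = (-12.4482,21.2604)
p' = p + 1/8·F = (4.4440,-4.3425)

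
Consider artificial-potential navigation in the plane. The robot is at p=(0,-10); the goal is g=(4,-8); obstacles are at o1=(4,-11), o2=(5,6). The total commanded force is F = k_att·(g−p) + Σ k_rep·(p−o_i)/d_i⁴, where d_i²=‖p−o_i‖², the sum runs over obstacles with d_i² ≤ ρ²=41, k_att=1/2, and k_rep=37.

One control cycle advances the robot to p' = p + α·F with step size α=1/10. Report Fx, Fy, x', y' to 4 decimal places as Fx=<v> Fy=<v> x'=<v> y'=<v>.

F_att = 1/2·(g−p) = 1/2·(4,2) = (2.0000,1.0000)
o1: d²=17 ≤ ρ²=41; F_rep = 37·(-4,1)/17² = (-0.5121,0.1280)
o2: d²=281 > ρ²=41 → inactive
F = F_att + ΣF_rep = (1.4879,1.1280)
p' = p + 1/10·F = (0.1488,-9.8872)

Fx=1.4879 Fy=1.1280 x'=0.1488 y'=-9.8872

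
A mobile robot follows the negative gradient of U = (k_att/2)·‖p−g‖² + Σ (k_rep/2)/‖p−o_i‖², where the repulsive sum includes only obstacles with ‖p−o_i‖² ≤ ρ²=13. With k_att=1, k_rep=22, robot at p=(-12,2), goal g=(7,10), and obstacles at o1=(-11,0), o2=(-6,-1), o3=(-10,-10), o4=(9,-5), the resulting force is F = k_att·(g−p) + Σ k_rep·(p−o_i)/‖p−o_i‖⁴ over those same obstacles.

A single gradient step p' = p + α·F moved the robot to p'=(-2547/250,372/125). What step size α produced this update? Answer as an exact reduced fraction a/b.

α = 1/10

F_att = 1·(g−p) = 1·(19,8) = (19.0000,8.0000)
o1: d²=5 ≤ ρ²=13; F_rep = 22·(-1,2)/5² = (-0.8800,1.7600)
o2: d²=45 > ρ²=13 → inactive
o3: d²=148 > ρ²=13 → inactive
o4: d²=490 > ρ²=13 → inactive
F = F_att + ΣF_rep = (18.1200,9.7600)
Δp = p'−p = (1.8120,0.9760); α = Δx/Fx = (453/250) / (453/25) = 1/10
check: Δy/Fy = (122/125) / (244/25) = 1/10 ✓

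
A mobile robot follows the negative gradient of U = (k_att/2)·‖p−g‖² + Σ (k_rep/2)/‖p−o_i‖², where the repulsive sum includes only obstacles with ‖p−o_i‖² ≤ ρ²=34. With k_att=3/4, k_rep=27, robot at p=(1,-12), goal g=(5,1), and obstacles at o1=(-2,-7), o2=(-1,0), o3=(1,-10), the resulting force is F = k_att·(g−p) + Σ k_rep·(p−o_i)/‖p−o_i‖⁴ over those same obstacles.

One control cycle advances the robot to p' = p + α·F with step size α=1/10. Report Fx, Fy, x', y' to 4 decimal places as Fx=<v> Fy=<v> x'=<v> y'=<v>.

Fx=3.0701 Fy=6.2582 x'=1.3070 y'=-11.3742

F_att = 3/4·(g−p) = 3/4·(4,13) = (3.0000,9.7500)
o1: d²=34 ≤ ρ²=34; F_rep = 27·(3,-5)/34² = (0.0701,-0.1168)
o2: d²=148 > ρ²=34 → inactive
o3: d²=4 ≤ ρ²=34; F_rep = 27·(0,-2)/4² = (0.0000,-3.3750)
F = F_att + ΣF_rep = (3.0701,6.2582)
p' = p + 1/10·F = (1.3070,-11.3742)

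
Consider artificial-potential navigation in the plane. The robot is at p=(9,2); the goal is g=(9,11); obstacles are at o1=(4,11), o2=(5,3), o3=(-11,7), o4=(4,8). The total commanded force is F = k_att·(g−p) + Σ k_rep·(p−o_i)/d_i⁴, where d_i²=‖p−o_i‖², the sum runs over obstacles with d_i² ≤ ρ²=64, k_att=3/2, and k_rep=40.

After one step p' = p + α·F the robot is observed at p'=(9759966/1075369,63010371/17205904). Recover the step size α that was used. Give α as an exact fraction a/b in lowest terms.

α = 1/8

F_att = 3/2·(g−p) = 3/2·(0,9) = (0.0000,13.5000)
o1: d²=106 > ρ²=64 → inactive
o2: d²=17 ≤ ρ²=64; F_rep = 40·(4,-1)/17² = (0.5536,-0.1384)
o3: d²=425 > ρ²=64 → inactive
o4: d²=61 ≤ ρ²=64; F_rep = 40·(5,-6)/61² = (0.0537,-0.0645)
F = F_att + ΣF_rep = (0.6074,13.2971)
Δp = p'−p = (0.0759,1.6621); α = Δx/Fx = (81645/1075369) / (653160/1075369) = 1/8
check: Δy/Fy = (28598563/17205904) / (28598563/2150738) = 1/8 ✓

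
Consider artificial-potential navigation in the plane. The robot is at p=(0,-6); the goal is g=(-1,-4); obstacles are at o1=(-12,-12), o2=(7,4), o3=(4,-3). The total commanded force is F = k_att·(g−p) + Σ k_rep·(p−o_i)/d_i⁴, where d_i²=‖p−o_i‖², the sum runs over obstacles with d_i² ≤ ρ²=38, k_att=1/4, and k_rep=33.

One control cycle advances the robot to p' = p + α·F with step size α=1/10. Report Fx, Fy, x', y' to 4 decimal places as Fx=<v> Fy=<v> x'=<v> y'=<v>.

F_att = 1/4·(g−p) = 1/4·(-1,2) = (-0.2500,0.5000)
o1: d²=180 > ρ²=38 → inactive
o2: d²=149 > ρ²=38 → inactive
o3: d²=25 ≤ ρ²=38; F_rep = 33·(-4,-3)/25² = (-0.2112,-0.1584)
F = F_att + ΣF_rep = (-0.4612,0.3416)
p' = p + 1/10·F = (-0.0461,-5.9658)

Fx=-0.4612 Fy=0.3416 x'=-0.0461 y'=-5.9658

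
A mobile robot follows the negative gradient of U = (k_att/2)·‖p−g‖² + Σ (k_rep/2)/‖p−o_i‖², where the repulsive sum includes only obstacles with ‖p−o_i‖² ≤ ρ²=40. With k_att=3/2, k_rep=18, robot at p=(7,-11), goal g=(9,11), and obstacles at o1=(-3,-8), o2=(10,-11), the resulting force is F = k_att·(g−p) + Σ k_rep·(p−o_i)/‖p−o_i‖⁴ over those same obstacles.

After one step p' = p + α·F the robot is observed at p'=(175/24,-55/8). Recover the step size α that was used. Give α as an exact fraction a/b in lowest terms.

α = 1/8

F_att = 3/2·(g−p) = 3/2·(2,22) = (3.0000,33.0000)
o1: d²=109 > ρ²=40 → inactive
o2: d²=9 ≤ ρ²=40; F_rep = 18·(-3,0)/9² = (-0.6667,0.0000)
F = F_att + ΣF_rep = (2.3333,33.0000)
Δp = p'−p = (0.2917,4.1250); α = Δx/Fx = (7/24) / (7/3) = 1/8
check: Δy/Fy = (33/8) / (33) = 1/8 ✓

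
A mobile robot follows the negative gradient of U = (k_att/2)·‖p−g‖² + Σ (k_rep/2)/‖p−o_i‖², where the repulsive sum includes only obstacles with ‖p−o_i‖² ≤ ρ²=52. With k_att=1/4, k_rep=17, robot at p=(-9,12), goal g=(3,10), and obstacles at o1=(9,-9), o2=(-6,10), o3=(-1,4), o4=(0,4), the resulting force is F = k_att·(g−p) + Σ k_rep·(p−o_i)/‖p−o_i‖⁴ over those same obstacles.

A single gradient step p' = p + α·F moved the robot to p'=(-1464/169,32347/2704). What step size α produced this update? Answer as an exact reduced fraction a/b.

F_att = 1/4·(g−p) = 1/4·(12,-2) = (3.0000,-0.5000)
o1: d²=765 > ρ²=52 → inactive
o2: d²=13 ≤ ρ²=52; F_rep = 17·(-3,2)/13² = (-0.3018,0.2012)
o3: d²=128 > ρ²=52 → inactive
o4: d²=145 > ρ²=52 → inactive
F = F_att + ΣF_rep = (2.6982,-0.2988)
Δp = p'−p = (0.3373,-0.0374); α = Δx/Fx = (57/169) / (456/169) = 1/8
check: Δy/Fy = (-101/2704) / (-101/338) = 1/8 ✓

α = 1/8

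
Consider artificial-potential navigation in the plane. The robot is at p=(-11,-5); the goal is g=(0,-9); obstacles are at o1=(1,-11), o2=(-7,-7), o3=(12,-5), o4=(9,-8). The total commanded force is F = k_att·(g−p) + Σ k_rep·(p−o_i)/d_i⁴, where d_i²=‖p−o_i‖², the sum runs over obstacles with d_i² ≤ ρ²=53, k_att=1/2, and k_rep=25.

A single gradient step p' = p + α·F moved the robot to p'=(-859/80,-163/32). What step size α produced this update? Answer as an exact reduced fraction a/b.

F_att = 1/2·(g−p) = 1/2·(11,-4) = (5.5000,-2.0000)
o1: d²=180 > ρ²=53 → inactive
o2: d²=20 ≤ ρ²=53; F_rep = 25·(-4,2)/20² = (-0.2500,0.1250)
o3: d²=529 > ρ²=53 → inactive
o4: d²=409 > ρ²=53 → inactive
F = F_att + ΣF_rep = (5.2500,-1.8750)
Δp = p'−p = (0.2625,-0.0938); α = Δx/Fx = (21/80) / (21/4) = 1/20
check: Δy/Fy = (-3/32) / (-15/8) = 1/20 ✓

α = 1/20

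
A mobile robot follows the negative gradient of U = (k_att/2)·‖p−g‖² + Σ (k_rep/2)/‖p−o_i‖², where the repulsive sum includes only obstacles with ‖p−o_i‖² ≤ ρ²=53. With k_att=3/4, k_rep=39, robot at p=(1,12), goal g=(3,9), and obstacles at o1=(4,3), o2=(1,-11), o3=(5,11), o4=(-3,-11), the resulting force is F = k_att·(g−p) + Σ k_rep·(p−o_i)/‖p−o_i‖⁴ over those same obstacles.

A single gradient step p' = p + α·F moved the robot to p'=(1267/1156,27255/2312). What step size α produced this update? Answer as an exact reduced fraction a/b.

F_att = 3/4·(g−p) = 3/4·(2,-3) = (1.5000,-2.2500)
o1: d²=90 > ρ²=53 → inactive
o2: d²=529 > ρ²=53 → inactive
o3: d²=17 ≤ ρ²=53; F_rep = 39·(-4,1)/17² = (-0.5398,0.1349)
o4: d²=545 > ρ²=53 → inactive
F = F_att + ΣF_rep = (0.9602,-2.1151)
Δp = p'−p = (0.0960,-0.2115); α = Δx/Fx = (111/1156) / (555/578) = 1/10
check: Δy/Fy = (-489/2312) / (-2445/1156) = 1/10 ✓

α = 1/10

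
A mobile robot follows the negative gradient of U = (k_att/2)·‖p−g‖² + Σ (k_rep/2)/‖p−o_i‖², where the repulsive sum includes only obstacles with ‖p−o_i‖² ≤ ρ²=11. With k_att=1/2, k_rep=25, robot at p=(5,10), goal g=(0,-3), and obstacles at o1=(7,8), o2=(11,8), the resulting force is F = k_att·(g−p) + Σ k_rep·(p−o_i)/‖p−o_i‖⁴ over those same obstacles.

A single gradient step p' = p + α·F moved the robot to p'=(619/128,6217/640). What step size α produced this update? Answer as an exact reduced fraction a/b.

F_att = 1/2·(g−p) = 1/2·(-5,-13) = (-2.5000,-6.5000)
o1: d²=8 ≤ ρ²=11; F_rep = 25·(-2,2)/8² = (-0.7812,0.7812)
o2: d²=40 > ρ²=11 → inactive
F = F_att + ΣF_rep = (-3.2812,-5.7188)
Δp = p'−p = (-0.1641,-0.2859); α = Δx/Fx = (-21/128) / (-105/32) = 1/20
check: Δy/Fy = (-183/640) / (-183/32) = 1/20 ✓

α = 1/20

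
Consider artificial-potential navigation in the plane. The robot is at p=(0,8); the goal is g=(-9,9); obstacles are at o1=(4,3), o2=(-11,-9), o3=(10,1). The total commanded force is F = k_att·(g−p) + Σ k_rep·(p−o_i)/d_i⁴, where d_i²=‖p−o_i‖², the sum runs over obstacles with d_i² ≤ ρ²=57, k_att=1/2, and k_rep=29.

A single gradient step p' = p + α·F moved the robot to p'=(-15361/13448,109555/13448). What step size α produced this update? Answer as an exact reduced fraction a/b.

α = 1/4

F_att = 1/2·(g−p) = 1/2·(-9,1) = (-4.5000,0.5000)
o1: d²=41 ≤ ρ²=57; F_rep = 29·(-4,5)/41² = (-0.0690,0.0863)
o2: d²=410 > ρ²=57 → inactive
o3: d²=149 > ρ²=57 → inactive
F = F_att + ΣF_rep = (-4.5690,0.5863)
Δp = p'−p = (-1.1423,0.1466); α = Δx/Fx = (-15361/13448) / (-15361/3362) = 1/4
check: Δy/Fy = (1971/13448) / (1971/3362) = 1/4 ✓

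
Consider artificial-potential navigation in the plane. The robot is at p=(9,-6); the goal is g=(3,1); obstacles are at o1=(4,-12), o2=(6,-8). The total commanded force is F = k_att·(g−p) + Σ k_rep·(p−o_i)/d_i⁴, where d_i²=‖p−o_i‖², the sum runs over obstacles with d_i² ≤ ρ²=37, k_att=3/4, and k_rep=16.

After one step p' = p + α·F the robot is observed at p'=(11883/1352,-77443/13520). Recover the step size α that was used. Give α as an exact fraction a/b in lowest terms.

α = 1/20

F_att = 3/4·(g−p) = 3/4·(-6,7) = (-4.5000,5.2500)
o1: d²=61 > ρ²=37 → inactive
o2: d²=13 ≤ ρ²=37; F_rep = 16·(3,2)/13² = (0.2840,0.1893)
F = F_att + ΣF_rep = (-4.2160,5.4393)
Δp = p'−p = (-0.2108,0.2720); α = Δx/Fx = (-285/1352) / (-1425/338) = 1/20
check: Δy/Fy = (3677/13520) / (3677/676) = 1/20 ✓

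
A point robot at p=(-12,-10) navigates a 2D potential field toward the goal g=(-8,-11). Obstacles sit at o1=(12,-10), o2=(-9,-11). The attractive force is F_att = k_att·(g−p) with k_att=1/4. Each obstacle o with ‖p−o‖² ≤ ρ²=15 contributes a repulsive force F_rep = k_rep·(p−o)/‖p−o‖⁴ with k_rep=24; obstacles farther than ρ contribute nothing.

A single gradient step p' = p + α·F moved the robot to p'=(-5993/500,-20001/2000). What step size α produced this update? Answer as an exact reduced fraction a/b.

F_att = 1/4·(g−p) = 1/4·(4,-1) = (1.0000,-0.2500)
o1: d²=576 > ρ²=15 → inactive
o2: d²=10 ≤ ρ²=15; F_rep = 24·(-3,1)/10² = (-0.7200,0.2400)
F = F_att + ΣF_rep = (0.2800,-0.0100)
Δp = p'−p = (0.0140,-0.0005); α = Δx/Fx = (7/500) / (7/25) = 1/20
check: Δy/Fy = (-1/2000) / (-1/100) = 1/20 ✓

α = 1/20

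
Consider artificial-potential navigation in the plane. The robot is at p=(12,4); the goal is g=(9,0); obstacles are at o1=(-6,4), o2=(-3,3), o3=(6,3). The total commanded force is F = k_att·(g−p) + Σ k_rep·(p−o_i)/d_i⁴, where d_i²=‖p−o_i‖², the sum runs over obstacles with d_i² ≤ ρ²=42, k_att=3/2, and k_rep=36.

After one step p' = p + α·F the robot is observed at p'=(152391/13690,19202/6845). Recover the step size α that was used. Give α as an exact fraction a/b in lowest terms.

α = 1/5

F_att = 3/2·(g−p) = 3/2·(-3,-4) = (-4.5000,-6.0000)
o1: d²=324 > ρ²=42 → inactive
o2: d²=226 > ρ²=42 → inactive
o3: d²=37 ≤ ρ²=42; F_rep = 36·(6,1)/37² = (0.1578,0.0263)
F = F_att + ΣF_rep = (-4.3422,-5.9737)
Δp = p'−p = (-0.8684,-1.1947); α = Δx/Fx = (-11889/13690) / (-11889/2738) = 1/5
check: Δy/Fy = (-8178/6845) / (-8178/1369) = 1/5 ✓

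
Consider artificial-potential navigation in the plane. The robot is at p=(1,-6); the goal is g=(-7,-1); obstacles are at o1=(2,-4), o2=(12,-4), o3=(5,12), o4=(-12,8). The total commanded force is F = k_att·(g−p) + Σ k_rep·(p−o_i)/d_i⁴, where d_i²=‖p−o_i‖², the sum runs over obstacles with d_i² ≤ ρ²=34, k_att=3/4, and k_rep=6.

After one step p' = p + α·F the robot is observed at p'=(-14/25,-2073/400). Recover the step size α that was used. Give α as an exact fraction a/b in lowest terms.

α = 1/4

F_att = 3/4·(g−p) = 3/4·(-8,5) = (-6.0000,3.7500)
o1: d²=5 ≤ ρ²=34; F_rep = 6·(-1,-2)/5² = (-0.2400,-0.4800)
o2: d²=125 > ρ²=34 → inactive
o3: d²=340 > ρ²=34 → inactive
o4: d²=365 > ρ²=34 → inactive
F = F_att + ΣF_rep = (-6.2400,3.2700)
Δp = p'−p = (-1.5600,0.8175); α = Δx/Fx = (-39/25) / (-156/25) = 1/4
check: Δy/Fy = (327/400) / (327/100) = 1/4 ✓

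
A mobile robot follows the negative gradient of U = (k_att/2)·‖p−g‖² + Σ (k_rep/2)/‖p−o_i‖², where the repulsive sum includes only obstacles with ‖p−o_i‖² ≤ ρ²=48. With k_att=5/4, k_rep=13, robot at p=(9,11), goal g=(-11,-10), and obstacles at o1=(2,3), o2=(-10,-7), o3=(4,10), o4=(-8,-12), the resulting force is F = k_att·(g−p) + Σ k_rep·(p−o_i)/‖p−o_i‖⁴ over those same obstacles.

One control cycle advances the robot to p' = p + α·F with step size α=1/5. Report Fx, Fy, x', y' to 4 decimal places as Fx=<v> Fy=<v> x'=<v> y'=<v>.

Fx=-24.9038 Fy=-26.2308 x'=4.0192 y'=5.7538

F_att = 5/4·(g−p) = 5/4·(-20,-21) = (-25.0000,-26.2500)
o1: d²=113 > ρ²=48 → inactive
o2: d²=685 > ρ²=48 → inactive
o3: d²=26 ≤ ρ²=48; F_rep = 13·(5,1)/26² = (0.0962,0.0192)
o4: d²=818 > ρ²=48 → inactive
F = F_att + ΣF_rep = (-24.9038,-26.2308)
p' = p + 1/5·F = (4.0192,5.7538)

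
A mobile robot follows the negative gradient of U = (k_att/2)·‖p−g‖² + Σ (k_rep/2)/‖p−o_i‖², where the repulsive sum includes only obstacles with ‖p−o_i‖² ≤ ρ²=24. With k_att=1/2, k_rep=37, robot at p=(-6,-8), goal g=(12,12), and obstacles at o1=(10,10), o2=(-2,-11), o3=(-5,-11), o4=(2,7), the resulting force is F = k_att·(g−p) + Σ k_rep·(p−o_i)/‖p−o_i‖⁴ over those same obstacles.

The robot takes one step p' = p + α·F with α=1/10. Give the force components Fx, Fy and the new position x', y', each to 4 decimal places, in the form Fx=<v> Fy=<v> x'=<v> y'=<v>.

F_att = 1/2·(g−p) = 1/2·(18,20) = (9.0000,10.0000)
o1: d²=580 > ρ²=24 → inactive
o2: d²=25 > ρ²=24 → inactive
o3: d²=10 ≤ ρ²=24; F_rep = 37·(-1,3)/10² = (-0.3700,1.1100)
o4: d²=289 > ρ²=24 → inactive
F = F_att + ΣF_rep = (8.6300,11.1100)
p' = p + 1/10·F = (-5.1370,-6.8890)

Fx=8.6300 Fy=11.1100 x'=-5.1370 y'=-6.8890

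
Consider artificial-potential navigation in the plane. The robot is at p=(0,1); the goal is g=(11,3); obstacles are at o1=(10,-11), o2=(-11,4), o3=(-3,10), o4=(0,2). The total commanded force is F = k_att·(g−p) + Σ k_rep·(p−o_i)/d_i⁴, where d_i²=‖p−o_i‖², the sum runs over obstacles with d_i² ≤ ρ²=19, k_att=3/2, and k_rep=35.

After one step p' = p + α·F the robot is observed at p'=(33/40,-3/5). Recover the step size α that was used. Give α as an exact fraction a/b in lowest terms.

α = 1/20

F_att = 3/2·(g−p) = 3/2·(11,2) = (16.5000,3.0000)
o1: d²=244 > ρ²=19 → inactive
o2: d²=130 > ρ²=19 → inactive
o3: d²=90 > ρ²=19 → inactive
o4: d²=1 ≤ ρ²=19; F_rep = 35·(0,-1)/1² = (0.0000,-35.0000)
F = F_att + ΣF_rep = (16.5000,-32.0000)
Δp = p'−p = (0.8250,-1.6000); α = Δx/Fx = (33/40) / (33/2) = 1/20
check: Δy/Fy = (-8/5) / (-32) = 1/20 ✓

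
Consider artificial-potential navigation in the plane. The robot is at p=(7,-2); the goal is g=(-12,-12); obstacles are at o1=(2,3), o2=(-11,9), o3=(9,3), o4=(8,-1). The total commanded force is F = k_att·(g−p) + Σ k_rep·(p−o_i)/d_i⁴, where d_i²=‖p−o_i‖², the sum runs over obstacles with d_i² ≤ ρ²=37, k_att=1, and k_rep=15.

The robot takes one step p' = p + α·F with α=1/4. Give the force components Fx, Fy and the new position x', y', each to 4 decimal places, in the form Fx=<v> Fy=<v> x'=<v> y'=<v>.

Fx=-22.7857 Fy=-13.8392 x'=1.3036 y'=-5.4598

F_att = 1·(g−p) = 1·(-19,-10) = (-19.0000,-10.0000)
o1: d²=50 > ρ²=37 → inactive
o2: d²=445 > ρ²=37 → inactive
o3: d²=29 ≤ ρ²=37; F_rep = 15·(-2,-5)/29² = (-0.0357,-0.0892)
o4: d²=2 ≤ ρ²=37; F_rep = 15·(-1,-1)/2² = (-3.7500,-3.7500)
F = F_att + ΣF_rep = (-22.7857,-13.8392)
p' = p + 1/4·F = (1.3036,-5.4598)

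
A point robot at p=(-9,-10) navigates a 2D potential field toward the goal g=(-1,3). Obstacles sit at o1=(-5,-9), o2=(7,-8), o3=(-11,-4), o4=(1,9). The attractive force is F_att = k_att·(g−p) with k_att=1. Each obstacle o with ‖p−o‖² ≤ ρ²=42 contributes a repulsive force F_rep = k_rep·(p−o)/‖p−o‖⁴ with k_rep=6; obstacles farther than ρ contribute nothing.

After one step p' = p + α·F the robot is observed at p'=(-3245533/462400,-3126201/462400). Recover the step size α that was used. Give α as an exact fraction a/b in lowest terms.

α = 1/4

F_att = 1·(g−p) = 1·(8,13) = (8.0000,13.0000)
o1: d²=17 ≤ ρ²=42; F_rep = 6·(-4,-1)/17² = (-0.0830,-0.0208)
o2: d²=260 > ρ²=42 → inactive
o3: d²=40 ≤ ρ²=42; F_rep = 6·(2,-6)/40² = (0.0075,-0.0225)
o4: d²=461 > ρ²=42 → inactive
F = F_att + ΣF_rep = (7.9245,12.9567)
Δp = p'−p = (1.9811,3.2392); α = Δx/Fx = (916067/462400) / (916067/115600) = 1/4
check: Δy/Fy = (1497799/462400) / (1497799/115600) = 1/4 ✓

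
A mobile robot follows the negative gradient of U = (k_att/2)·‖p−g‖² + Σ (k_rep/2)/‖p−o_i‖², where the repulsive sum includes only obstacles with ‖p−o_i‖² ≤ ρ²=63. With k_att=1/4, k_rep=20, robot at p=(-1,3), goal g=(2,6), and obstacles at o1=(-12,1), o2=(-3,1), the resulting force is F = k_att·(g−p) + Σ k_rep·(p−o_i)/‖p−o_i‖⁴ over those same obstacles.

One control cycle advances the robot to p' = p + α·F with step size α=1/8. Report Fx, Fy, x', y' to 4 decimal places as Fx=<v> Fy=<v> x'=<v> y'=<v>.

F_att = 1/4·(g−p) = 1/4·(3,3) = (0.7500,0.7500)
o1: d²=125 > ρ²=63 → inactive
o2: d²=8 ≤ ρ²=63; F_rep = 20·(2,2)/8² = (0.6250,0.6250)
F = F_att + ΣF_rep = (1.3750,1.3750)
p' = p + 1/8·F = (-0.8281,3.1719)

Fx=1.3750 Fy=1.3750 x'=-0.8281 y'=3.1719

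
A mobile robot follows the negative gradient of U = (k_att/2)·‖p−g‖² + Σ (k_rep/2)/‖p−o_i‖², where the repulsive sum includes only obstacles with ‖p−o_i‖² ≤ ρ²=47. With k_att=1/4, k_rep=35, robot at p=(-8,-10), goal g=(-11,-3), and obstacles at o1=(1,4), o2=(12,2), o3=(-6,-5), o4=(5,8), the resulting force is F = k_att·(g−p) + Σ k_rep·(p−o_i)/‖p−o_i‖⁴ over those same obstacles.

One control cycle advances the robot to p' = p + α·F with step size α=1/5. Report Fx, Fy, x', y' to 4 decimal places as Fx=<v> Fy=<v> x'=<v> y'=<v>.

F_att = 1/4·(g−p) = 1/4·(-3,7) = (-0.7500,1.7500)
o1: d²=277 > ρ²=47 → inactive
o2: d²=544 > ρ²=47 → inactive
o3: d²=29 ≤ ρ²=47; F_rep = 35·(-2,-5)/29² = (-0.0832,-0.2081)
o4: d²=493 > ρ²=47 → inactive
F = F_att + ΣF_rep = (-0.8332,1.5419)
p' = p + 1/5·F = (-8.1666,-9.6916)

Fx=-0.8332 Fy=1.5419 x'=-8.1666 y'=-9.6916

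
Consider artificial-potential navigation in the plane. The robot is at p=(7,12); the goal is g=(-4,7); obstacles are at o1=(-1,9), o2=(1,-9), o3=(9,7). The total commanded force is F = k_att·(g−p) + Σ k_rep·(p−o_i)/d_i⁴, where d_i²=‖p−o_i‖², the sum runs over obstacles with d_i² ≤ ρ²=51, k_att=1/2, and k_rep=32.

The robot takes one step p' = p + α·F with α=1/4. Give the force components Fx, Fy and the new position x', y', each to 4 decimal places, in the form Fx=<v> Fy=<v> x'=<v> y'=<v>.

Fx=-5.5761 Fy=-2.3098 x'=5.6060 y'=11.4226

F_att = 1/2·(g−p) = 1/2·(-11,-5) = (-5.5000,-2.5000)
o1: d²=73 > ρ²=51 → inactive
o2: d²=477 > ρ²=51 → inactive
o3: d²=29 ≤ ρ²=51; F_rep = 32·(-2,5)/29² = (-0.0761,0.1902)
F = F_att + ΣF_rep = (-5.5761,-2.3098)
p' = p + 1/4·F = (5.6060,11.4226)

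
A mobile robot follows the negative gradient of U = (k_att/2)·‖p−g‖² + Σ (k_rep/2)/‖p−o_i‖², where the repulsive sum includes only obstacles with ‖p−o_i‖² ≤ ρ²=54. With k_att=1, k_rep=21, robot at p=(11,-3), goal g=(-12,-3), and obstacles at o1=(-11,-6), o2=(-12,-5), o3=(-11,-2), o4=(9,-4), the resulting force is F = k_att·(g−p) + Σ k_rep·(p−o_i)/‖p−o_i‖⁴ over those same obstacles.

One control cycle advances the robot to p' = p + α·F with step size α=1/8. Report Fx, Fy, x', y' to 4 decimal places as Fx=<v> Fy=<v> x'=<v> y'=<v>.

F_att = 1·(g−p) = 1·(-23,0) = (-23.0000,0.0000)
o1: d²=493 > ρ²=54 → inactive
o2: d²=533 > ρ²=54 → inactive
o3: d²=485 > ρ²=54 → inactive
o4: d²=5 ≤ ρ²=54; F_rep = 21·(2,1)/5² = (1.6800,0.8400)
F = F_att + ΣF_rep = (-21.3200,0.8400)
p' = p + 1/8·F = (8.3350,-2.8950)

Fx=-21.3200 Fy=0.8400 x'=8.3350 y'=-2.8950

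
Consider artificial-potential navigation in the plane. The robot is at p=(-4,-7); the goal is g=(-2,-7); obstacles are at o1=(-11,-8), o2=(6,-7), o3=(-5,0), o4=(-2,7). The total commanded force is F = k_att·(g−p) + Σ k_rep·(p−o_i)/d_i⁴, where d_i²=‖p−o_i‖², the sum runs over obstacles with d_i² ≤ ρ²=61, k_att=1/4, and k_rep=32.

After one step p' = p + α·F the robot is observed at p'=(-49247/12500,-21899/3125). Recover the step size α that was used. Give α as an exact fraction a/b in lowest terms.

F_att = 1/4·(g−p) = 1/4·(2,0) = (0.5000,0.0000)
o1: d²=50 ≤ ρ²=61; F_rep = 32·(7,1)/50² = (0.0896,0.0128)
o2: d²=100 > ρ²=61 → inactive
o3: d²=50 ≤ ρ²=61; F_rep = 32·(1,-7)/50² = (0.0128,-0.0896)
o4: d²=200 > ρ²=61 → inactive
F = F_att + ΣF_rep = (0.6024,-0.0768)
Δp = p'−p = (0.0602,-0.0077); α = Δx/Fx = (753/12500) / (753/1250) = 1/10
check: Δy/Fy = (-24/3125) / (-48/625) = 1/10 ✓

α = 1/10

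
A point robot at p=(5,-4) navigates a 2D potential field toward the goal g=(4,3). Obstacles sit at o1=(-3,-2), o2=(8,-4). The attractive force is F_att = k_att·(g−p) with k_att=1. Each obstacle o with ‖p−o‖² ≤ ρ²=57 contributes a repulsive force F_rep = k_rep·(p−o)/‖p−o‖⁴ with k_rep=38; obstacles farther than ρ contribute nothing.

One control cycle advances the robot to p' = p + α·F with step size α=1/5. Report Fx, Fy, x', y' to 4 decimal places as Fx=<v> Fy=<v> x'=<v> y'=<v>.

Fx=-2.4074 Fy=7.0000 x'=4.5185 y'=-2.6000

F_att = 1·(g−p) = 1·(-1,7) = (-1.0000,7.0000)
o1: d²=68 > ρ²=57 → inactive
o2: d²=9 ≤ ρ²=57; F_rep = 38·(-3,0)/9² = (-1.4074,0.0000)
F = F_att + ΣF_rep = (-2.4074,7.0000)
p' = p + 1/5·F = (4.5185,-2.6000)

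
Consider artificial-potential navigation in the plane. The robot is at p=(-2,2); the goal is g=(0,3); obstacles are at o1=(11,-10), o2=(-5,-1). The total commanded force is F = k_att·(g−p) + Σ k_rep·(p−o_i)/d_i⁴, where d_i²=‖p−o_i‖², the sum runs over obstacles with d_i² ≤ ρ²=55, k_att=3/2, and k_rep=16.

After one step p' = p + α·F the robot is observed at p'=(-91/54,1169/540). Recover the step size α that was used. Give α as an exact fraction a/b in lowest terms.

F_att = 3/2·(g−p) = 3/2·(2,1) = (3.0000,1.5000)
o1: d²=313 > ρ²=55 → inactive
o2: d²=18 ≤ ρ²=55; F_rep = 16·(3,3)/18² = (0.1481,0.1481)
F = F_att + ΣF_rep = (3.1481,1.6481)
Δp = p'−p = (0.3148,0.1648); α = Δx/Fx = (17/54) / (85/27) = 1/10
check: Δy/Fy = (89/540) / (89/54) = 1/10 ✓

α = 1/10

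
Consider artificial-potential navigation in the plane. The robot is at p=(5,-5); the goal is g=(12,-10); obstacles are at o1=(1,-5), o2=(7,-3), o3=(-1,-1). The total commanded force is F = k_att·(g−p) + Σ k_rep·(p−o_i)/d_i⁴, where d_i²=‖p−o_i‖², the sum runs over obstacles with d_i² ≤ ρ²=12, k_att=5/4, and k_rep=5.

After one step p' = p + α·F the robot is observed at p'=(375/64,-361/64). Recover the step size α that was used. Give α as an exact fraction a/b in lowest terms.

F_att = 5/4·(g−p) = 5/4·(7,-5) = (8.7500,-6.2500)
o1: d²=16 > ρ²=12 → inactive
o2: d²=8 ≤ ρ²=12; F_rep = 5·(-2,-2)/8² = (-0.1562,-0.1562)
o3: d²=52 > ρ²=12 → inactive
F = F_att + ΣF_rep = (8.5938,-6.4062)
Δp = p'−p = (0.8594,-0.6406); α = Δx/Fx = (55/64) / (275/32) = 1/10
check: Δy/Fy = (-41/64) / (-205/32) = 1/10 ✓

α = 1/10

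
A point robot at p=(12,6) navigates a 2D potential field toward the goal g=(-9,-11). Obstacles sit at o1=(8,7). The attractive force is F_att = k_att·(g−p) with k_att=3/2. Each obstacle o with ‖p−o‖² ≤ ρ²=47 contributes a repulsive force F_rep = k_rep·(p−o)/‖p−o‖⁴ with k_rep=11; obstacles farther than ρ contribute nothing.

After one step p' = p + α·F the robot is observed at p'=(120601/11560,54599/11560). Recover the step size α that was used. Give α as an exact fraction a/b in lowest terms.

α = 1/20

F_att = 3/2·(g−p) = 3/2·(-21,-17) = (-31.5000,-25.5000)
o1: d²=17 ≤ ρ²=47; F_rep = 11·(4,-1)/17² = (0.1522,-0.0381)
F = F_att + ΣF_rep = (-31.3478,-25.5381)
Δp = p'−p = (-1.5674,-1.2769); α = Δx/Fx = (-18119/11560) / (-18119/578) = 1/20
check: Δy/Fy = (-14761/11560) / (-14761/578) = 1/20 ✓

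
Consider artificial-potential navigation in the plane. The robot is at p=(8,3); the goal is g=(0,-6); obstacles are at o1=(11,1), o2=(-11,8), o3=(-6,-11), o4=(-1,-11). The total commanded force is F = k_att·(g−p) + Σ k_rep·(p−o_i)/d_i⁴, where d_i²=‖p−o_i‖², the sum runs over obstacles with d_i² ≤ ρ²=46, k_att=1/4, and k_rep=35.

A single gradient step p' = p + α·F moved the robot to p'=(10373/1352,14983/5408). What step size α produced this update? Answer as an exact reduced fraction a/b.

α = 1/8

F_att = 1/4·(g−p) = 1/4·(-8,-9) = (-2.0000,-2.2500)
o1: d²=13 ≤ ρ²=46; F_rep = 35·(-3,2)/13² = (-0.6213,0.4142)
o2: d²=386 > ρ²=46 → inactive
o3: d²=392 > ρ²=46 → inactive
o4: d²=277 > ρ²=46 → inactive
F = F_att + ΣF_rep = (-2.6213,-1.8358)
Δp = p'−p = (-0.3277,-0.2295); α = Δx/Fx = (-443/1352) / (-443/169) = 1/8
check: Δy/Fy = (-1241/5408) / (-1241/676) = 1/8 ✓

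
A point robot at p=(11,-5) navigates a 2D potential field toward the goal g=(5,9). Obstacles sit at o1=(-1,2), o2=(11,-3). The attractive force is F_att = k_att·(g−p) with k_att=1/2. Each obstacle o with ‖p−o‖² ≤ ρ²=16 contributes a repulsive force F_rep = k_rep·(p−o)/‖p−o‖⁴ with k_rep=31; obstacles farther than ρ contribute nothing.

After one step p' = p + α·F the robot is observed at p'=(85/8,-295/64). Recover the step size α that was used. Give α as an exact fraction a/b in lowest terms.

α = 1/8

F_att = 1/2·(g−p) = 1/2·(-6,14) = (-3.0000,7.0000)
o1: d²=193 > ρ²=16 → inactive
o2: d²=4 ≤ ρ²=16; F_rep = 31·(0,-2)/4² = (0.0000,-3.8750)
F = F_att + ΣF_rep = (-3.0000,3.1250)
Δp = p'−p = (-0.3750,0.3906); α = Δx/Fx = (-3/8) / (-3) = 1/8
check: Δy/Fy = (25/64) / (25/8) = 1/8 ✓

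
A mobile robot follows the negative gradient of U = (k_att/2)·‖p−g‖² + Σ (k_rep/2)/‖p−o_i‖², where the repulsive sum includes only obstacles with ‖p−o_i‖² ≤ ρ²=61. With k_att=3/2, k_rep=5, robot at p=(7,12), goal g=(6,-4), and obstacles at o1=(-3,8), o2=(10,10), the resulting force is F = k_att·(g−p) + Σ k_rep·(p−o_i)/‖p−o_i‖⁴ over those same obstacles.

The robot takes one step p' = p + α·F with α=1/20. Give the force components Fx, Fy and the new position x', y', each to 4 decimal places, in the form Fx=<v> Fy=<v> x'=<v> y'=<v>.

F_att = 3/2·(g−p) = 3/2·(-1,-16) = (-1.5000,-24.0000)
o1: d²=116 > ρ²=61 → inactive
o2: d²=13 ≤ ρ²=61; F_rep = 5·(-3,2)/13² = (-0.0888,0.0592)
F = F_att + ΣF_rep = (-1.5888,-23.9408)
p' = p + 1/20·F = (6.9206,10.8030)

Fx=-1.5888 Fy=-23.9408 x'=6.9206 y'=10.8030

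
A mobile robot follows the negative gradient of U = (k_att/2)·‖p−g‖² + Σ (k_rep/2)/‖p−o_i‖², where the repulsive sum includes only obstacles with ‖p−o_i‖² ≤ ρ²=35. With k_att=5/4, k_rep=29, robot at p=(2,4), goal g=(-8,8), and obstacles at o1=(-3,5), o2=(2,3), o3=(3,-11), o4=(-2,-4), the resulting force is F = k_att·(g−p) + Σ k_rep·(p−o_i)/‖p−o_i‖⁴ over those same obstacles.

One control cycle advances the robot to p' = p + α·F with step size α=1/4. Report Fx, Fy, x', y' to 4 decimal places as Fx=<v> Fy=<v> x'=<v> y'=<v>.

Fx=-12.2855 Fy=33.9571 x'=-1.0714 y'=12.4893

F_att = 5/4·(g−p) = 5/4·(-10,4) = (-12.5000,5.0000)
o1: d²=26 ≤ ρ²=35; F_rep = 29·(5,-1)/26² = (0.2145,-0.0429)
o2: d²=1 ≤ ρ²=35; F_rep = 29·(0,1)/1² = (0.0000,29.0000)
o3: d²=226 > ρ²=35 → inactive
o4: d²=80 > ρ²=35 → inactive
F = F_att + ΣF_rep = (-12.2855,33.9571)
p' = p + 1/4·F = (-1.0714,12.4893)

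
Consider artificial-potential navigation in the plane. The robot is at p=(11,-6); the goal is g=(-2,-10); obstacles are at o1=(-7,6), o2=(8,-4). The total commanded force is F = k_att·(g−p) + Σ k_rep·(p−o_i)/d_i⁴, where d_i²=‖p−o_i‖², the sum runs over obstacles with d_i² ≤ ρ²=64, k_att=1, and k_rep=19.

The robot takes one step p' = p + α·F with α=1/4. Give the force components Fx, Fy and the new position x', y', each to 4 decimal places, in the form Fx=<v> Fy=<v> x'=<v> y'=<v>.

F_att = 1·(g−p) = 1·(-13,-4) = (-13.0000,-4.0000)
o1: d²=468 > ρ²=64 → inactive
o2: d²=13 ≤ ρ²=64; F_rep = 19·(3,-2)/13² = (0.3373,-0.2249)
F = F_att + ΣF_rep = (-12.6627,-4.2249)
p' = p + 1/4·F = (7.8343,-7.0562)

Fx=-12.6627 Fy=-4.2249 x'=7.8343 y'=-7.0562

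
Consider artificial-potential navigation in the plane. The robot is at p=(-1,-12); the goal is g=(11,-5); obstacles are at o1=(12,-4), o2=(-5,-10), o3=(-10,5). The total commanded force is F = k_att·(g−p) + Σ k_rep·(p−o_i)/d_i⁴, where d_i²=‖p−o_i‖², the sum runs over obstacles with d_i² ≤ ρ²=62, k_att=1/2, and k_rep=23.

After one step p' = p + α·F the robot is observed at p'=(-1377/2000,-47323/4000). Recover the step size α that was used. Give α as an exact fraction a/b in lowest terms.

α = 1/20

F_att = 1/2·(g−p) = 1/2·(12,7) = (6.0000,3.5000)
o1: d²=233 > ρ²=62 → inactive
o2: d²=20 ≤ ρ²=62; F_rep = 23·(4,-2)/20² = (0.2300,-0.1150)
o3: d²=370 > ρ²=62 → inactive
F = F_att + ΣF_rep = (6.2300,3.3850)
Δp = p'−p = (0.3115,0.1693); α = Δx/Fx = (623/2000) / (623/100) = 1/20
check: Δy/Fy = (677/4000) / (677/200) = 1/20 ✓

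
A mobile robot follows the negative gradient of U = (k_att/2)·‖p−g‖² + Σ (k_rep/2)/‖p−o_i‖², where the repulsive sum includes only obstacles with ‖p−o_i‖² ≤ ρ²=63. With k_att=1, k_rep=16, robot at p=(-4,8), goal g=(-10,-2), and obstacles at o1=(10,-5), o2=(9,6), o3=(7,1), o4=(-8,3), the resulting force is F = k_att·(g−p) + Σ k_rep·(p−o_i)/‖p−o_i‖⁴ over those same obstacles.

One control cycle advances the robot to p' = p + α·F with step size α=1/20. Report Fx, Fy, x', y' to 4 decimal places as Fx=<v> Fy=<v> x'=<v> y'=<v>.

F_att = 1·(g−p) = 1·(-6,-10) = (-6.0000,-10.0000)
o1: d²=365 > ρ²=63 → inactive
o2: d²=173 > ρ²=63 → inactive
o3: d²=170 > ρ²=63 → inactive
o4: d²=41 ≤ ρ²=63; F_rep = 16·(4,5)/41² = (0.0381,0.0476)
F = F_att + ΣF_rep = (-5.9619,-9.9524)
p' = p + 1/20·F = (-4.2981,7.5024)

Fx=-5.9619 Fy=-9.9524 x'=-4.2981 y'=7.5024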